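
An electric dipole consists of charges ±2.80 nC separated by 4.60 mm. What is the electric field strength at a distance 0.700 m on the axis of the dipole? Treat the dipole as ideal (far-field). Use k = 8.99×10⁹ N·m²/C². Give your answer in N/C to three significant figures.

E ≈ 0.675 N/C

Dipole moment p = qd = (2.80×10⁻⁹ C)(0.00460 m) = 1.288×10⁻¹¹ C·m.
On the dipole axis E = 2kp/r³.
E = 2·(8.99×10⁹)(1.288×10⁻¹¹) / (0.700)³ = 0.6752 N/C.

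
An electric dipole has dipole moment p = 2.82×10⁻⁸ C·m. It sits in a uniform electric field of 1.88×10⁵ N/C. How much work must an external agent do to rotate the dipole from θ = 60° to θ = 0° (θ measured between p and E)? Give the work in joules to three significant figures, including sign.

W ≈ -0.00265 J

W_ext = ΔU = U(θ₂) − U(θ₁) = −pE cosθ₂ − (−pE cosθ₁) = pE(cosθ₁ − cosθ₂).
W = (2.82×10⁻⁸)(1.88×10⁵)·(cos60° − cos0°) = (0.005302)·(-0.5000) = -0.002651 J.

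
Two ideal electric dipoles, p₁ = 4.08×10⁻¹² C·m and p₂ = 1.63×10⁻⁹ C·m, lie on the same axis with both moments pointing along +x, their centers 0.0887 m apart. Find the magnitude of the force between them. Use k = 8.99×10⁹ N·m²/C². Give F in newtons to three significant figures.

F ≈ 5.80×10⁻⁶ N

On-axis field of dipole 1 at distance r: E = 2kp₁/r³. Force on dipole 2 is F = p₂·dE/dr (gradient along axis).
dE/dr = −6kp₁/r⁴, so |F| = 6kp₁p₂/r⁴ (attractive for aligned moments).
F = 6(8.99×10⁹)(4.08×10⁻¹²)(1.63×10⁻⁹)/(0.0887)⁴ = 5.795×10⁻⁶ N.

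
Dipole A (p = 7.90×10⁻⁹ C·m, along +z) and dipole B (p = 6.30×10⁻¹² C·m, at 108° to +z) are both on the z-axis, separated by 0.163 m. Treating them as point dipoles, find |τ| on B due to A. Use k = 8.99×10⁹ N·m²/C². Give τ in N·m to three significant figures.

τ ≈ 1.97×10⁻⁷ N·m

The second dipole sits on the axis of the first, so the field there is axial: E₁ = 2kp₁/r³ along +z.
E₁ = 2(8.99×10⁹)(7.90×10⁻⁹)/(0.163)³ = 3.280×10⁴ N/C.
Torque on the second dipole: τ = p₂ E₁ sinθ.
τ = (6.30×10⁻¹²)(3.280×10⁴)·sin108° = 1.965×10⁻⁷ N·m.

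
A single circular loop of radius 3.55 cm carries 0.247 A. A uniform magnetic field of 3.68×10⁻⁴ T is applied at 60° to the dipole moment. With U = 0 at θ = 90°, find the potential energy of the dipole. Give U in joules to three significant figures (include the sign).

U ≈ -1.80×10⁻⁷ J

Magnetic moment m = IA = Iπa² = (0.247)·π·(0.0355)² = 9.779×10⁻⁴ A·m².
U = −m·B = −mB cosθ.
U = −(9.779×10⁻⁴)(3.68×10⁻⁴)·cos60° = -1.799×10⁻⁷ J.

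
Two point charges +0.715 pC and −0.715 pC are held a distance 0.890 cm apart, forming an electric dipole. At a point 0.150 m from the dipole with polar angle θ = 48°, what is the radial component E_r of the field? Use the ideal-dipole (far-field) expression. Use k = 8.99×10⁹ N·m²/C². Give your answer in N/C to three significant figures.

E_r ≈ 0.0227 N/C

Dipole moment p = qd = (7.15×10⁻¹³ C)(0.00890 m) = 6.364×10⁻¹⁵ C·m.
For a dipole, E_r = (2kp cosθ)/r³.
kp/r³ = (8.99×10⁹)(6.364×10⁻¹⁵)/(0.150)³ = 0.01695 N/C.
E_r = 2·0.01695·cos48° = 0.02269 N/C.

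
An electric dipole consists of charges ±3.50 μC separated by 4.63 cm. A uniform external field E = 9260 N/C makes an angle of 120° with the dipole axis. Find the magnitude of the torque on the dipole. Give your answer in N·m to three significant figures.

Dipole moment p = qd = (3.50×10⁻⁶ C)(0.0463 m) = 1.621×10⁻⁷ C·m.
Torque on an electric dipole: τ = pE sinθ.
τ = (1.621×10⁻⁷)(9260)·sin120° = 0.001300 N·m.

τ ≈ 0.00130 N·m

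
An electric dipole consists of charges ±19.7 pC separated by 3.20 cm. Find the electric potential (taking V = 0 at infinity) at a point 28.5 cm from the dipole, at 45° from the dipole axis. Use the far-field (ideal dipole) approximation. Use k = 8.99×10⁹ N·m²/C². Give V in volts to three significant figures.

Dipole moment p = qd = (1.97×10⁻¹¹ C)(0.0320 m) = 6.304×10⁻¹³ C·m.
The dipole potential is V = kp cosθ / r².
V = (8.99×10⁹)(6.304×10⁻¹³)·cos45° / (0.285)² = 0.04934 V.

V ≈ 0.0493 V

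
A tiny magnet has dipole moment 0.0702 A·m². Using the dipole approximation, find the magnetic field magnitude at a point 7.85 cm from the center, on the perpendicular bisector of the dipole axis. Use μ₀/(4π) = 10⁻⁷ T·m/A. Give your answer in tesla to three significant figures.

B ≈ 1.45×10⁻⁵ T

In the equatorial plane B = (μ₀/4π)·m/r³ (half the axial value).
B = (10⁻⁷)·(0.0702) / (0.0785)³ = 1.451×10⁻⁵ T.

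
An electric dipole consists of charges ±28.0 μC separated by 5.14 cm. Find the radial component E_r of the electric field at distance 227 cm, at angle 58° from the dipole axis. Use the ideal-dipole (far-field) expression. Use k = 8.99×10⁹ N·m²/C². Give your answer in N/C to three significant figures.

Dipole moment p = qd = (2.80×10⁻⁵ C)(0.0514 m) = 1.439×10⁻⁶ C·m.
For a dipole, E_r = (2kp cosθ)/r³.
kp/r³ = (8.99×10⁹)(1.439×10⁻⁶)/(2.27)³ = 1106 N/C.
E_r = 2·1106·cos58° = 1172 N/C.

E_r ≈ 1170 N/C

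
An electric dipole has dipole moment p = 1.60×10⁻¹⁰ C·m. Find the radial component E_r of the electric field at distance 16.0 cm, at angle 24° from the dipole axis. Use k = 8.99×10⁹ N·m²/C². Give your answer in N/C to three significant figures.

E_r ≈ 642 N/C

For a dipole, E_r = (2kp cosθ)/r³.
kp/r³ = (8.99×10⁹)(1.60×10⁻¹⁰)/(0.160)³ = 351.2 N/C.
E_r = 2·351.2·cos24° = 641.6 N/C.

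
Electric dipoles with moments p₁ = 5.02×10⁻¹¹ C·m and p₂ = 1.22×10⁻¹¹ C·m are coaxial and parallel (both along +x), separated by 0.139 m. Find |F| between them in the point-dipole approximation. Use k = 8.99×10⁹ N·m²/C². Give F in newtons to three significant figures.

F ≈ 8.85×10⁻⁸ N

On-axis field of dipole 1 at distance r: E = 2kp₁/r³. Force on dipole 2 is F = p₂·dE/dr (gradient along axis).
dE/dr = −6kp₁/r⁴, so |F| = 6kp₁p₂/r⁴ (attractive for aligned moments).
F = 6(8.99×10⁹)(5.02×10⁻¹¹)(1.22×10⁻¹¹)/(0.139)⁴ = 8.849×10⁻⁸ N.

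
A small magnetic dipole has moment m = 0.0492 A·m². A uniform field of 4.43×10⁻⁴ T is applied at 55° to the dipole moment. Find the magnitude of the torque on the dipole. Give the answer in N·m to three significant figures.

Torque on a magnetic dipole: τ = mB sinθ.
τ = (0.0492)(4.43×10⁻⁴)·sin55° = 1.785×10⁻⁵ N·m.

τ ≈ 1.79×10⁻⁵ N·m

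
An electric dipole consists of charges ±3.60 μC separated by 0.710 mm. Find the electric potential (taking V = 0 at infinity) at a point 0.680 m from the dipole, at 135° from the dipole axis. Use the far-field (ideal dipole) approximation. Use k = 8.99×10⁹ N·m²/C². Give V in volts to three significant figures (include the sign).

Dipole moment p = qd = (3.60×10⁻⁶ C)(7.10×10⁻⁴ m) = 2.556×10⁻⁹ C·m.
The dipole potential is V = kp cosθ / r².
V = (8.99×10⁹)(2.556×10⁻⁹)·cos135° / (0.680)² = -35.14 V.

V ≈ -35.1 V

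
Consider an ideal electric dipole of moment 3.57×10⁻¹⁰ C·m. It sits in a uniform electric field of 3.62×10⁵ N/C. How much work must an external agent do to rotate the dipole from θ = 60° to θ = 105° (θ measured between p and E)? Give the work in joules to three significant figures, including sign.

W_ext = ΔU = U(θ₂) − U(θ₁) = −pE cosθ₂ − (−pE cosθ₁) = pE(cosθ₁ − cosθ₂).
W = (3.57×10⁻¹⁰)(3.62×10⁵)·(cos60° − cos105°) = (1.292×10⁻⁴)·(+0.7588) = 9.807×10⁻⁵ J.

W ≈ 9.81×10⁻⁵ J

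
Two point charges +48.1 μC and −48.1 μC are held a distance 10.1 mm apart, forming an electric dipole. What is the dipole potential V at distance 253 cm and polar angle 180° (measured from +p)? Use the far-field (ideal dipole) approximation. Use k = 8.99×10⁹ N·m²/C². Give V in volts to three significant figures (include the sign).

Dipole moment p = qd = (4.81×10⁻⁵ C)(0.0101 m) = 4.858×10⁻⁷ C·m.
The dipole potential is V = kp cosθ / r².
V = (8.99×10⁹)(4.858×10⁻⁷)·cos180° / (2.53)² = -682.3 V.

V ≈ -682 V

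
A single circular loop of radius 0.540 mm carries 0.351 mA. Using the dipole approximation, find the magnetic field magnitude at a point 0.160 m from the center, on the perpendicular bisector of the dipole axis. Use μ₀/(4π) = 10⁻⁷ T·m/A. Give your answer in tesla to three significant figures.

Magnetic moment m = IA = Iπa² = (3.51×10⁻⁴)·π·(5.40×10⁻⁴)² = 3.215×10⁻¹⁰ A·m².
In the equatorial plane B = (μ₀/4π)·m/r³ (half the axial value).
B = (10⁻⁷)·(3.215×10⁻¹⁰) / (0.160)³ = 7.849×10⁻¹⁵ T.

B ≈ 7.85×10⁻¹⁵ T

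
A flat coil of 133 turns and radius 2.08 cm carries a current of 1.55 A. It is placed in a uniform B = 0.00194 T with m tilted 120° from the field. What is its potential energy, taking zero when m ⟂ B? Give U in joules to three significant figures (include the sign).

m = NIA = NIπa² = 133·(1.55)·π·(0.0208)² = 0.2802 A·m².
U = −m·B = −mB cosθ.
U = −(0.2802)(0.00194)·cos120° = 2.718×10⁻⁴ J.

U ≈ 2.72×10⁻⁴ J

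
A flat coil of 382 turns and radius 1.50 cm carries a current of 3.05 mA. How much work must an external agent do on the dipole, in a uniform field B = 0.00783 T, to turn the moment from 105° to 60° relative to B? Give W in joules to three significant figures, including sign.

W ≈ -4.89×10⁻⁶ J

m = NIA = NIπa² = 382·(0.00305)·π·(0.0150)² = 8.236×10⁻⁴ A·m².
W_ext = ΔU = −mB cosθ₂ + mB cosθ₁ = mB(cosθ₁ − cosθ₂).
W = (8.236×10⁻⁴)(0.00783)·(cos105° − cos60°) = (6.449×10⁻⁶)·(-0.7588) = -4.893×10⁻⁶ J.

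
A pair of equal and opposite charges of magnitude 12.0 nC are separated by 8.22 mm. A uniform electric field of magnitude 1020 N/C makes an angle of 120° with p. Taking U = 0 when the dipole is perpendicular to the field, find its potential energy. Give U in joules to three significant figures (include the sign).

U ≈ 5.03×10⁻⁸ J

Dipole moment p = qd = (1.20×10⁻⁸ C)(0.00822 m) = 9.864×10⁻¹¹ C·m.
U = −p·E = −pE cosθ.
U = −(9.864×10⁻¹¹)(1020)·cos120° = 5.031×10⁻⁸ J.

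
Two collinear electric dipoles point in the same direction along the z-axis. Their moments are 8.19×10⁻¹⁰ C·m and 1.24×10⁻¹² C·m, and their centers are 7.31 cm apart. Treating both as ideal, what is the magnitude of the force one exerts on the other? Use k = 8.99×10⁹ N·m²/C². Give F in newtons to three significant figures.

F ≈ 1.92×10⁻⁶ N

On-axis field of dipole 1 at distance r: E = 2kp₁/r³. Force on dipole 2 is F = p₂·dE/dr (gradient along axis).
dE/dr = −6kp₁/r⁴, so |F| = 6kp₁p₂/r⁴ (attractive for aligned moments).
F = 6(8.99×10⁹)(8.19×10⁻¹⁰)(1.24×10⁻¹²)/(0.0731)⁴ = 1.918×10⁻⁶ N.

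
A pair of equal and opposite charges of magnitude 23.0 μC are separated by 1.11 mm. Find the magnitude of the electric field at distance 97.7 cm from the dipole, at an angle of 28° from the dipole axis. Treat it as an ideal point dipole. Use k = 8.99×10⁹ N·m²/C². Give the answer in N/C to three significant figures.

E ≈ 450 N/C

Dipole moment p = qd = (2.30×10⁻⁵ C)(0.00111 m) = 2.553×10⁻⁸ C·m.
At angle θ the dipole field magnitude is E = (kp/r³)·√(1 + 3cos²θ).
kp/r³ = (8.99×10⁹)(2.553×10⁻⁸) / (0.977)³ = 246.1 N/C.
√(1 + 3cos²28°) = √(1 + 3·0.7796) = √3.3388 ≈ 1.8272.
E ≈ 246.1 × 1.827 = 449.7 N/C.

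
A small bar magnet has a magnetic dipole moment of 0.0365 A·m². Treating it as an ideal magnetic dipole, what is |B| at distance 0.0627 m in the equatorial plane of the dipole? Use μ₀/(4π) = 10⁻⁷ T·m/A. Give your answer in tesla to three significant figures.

In the equatorial plane B = (μ₀/4π)·m/r³ (half the axial value).
B = (10⁻⁷)·(0.0365) / (0.0627)³ = 1.481×10⁻⁵ T.

B ≈ 1.48×10⁻⁵ T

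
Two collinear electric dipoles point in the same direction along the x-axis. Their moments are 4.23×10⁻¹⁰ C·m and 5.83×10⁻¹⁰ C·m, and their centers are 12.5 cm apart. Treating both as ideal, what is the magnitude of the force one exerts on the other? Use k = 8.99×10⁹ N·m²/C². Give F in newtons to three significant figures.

On-axis field of dipole 1 at distance r: E = 2kp₁/r³. Force on dipole 2 is F = p₂·dE/dr (gradient along axis).
dE/dr = −6kp₁/r⁴, so |F| = 6kp₁p₂/r⁴ (attractive for aligned moments).
F = 6(8.99×10⁹)(4.23×10⁻¹⁰)(5.83×10⁻¹⁰)/(0.125)⁴ = 5.449×10⁻⁵ N.

F ≈ 5.45×10⁻⁵ N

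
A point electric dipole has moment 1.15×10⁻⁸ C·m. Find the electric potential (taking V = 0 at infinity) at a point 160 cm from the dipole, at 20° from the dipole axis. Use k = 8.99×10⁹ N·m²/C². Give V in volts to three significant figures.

The dipole potential is V = kp cosθ / r².
V = (8.99×10⁹)(1.15×10⁻⁸)·cos20° / (1.60)² = 37.95 V.

V ≈ 37.9 V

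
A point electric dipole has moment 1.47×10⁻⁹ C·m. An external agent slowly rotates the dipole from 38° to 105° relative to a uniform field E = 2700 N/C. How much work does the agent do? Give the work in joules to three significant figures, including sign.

W_ext = ΔU = U(θ₂) − U(θ₁) = −pE cosθ₂ − (−pE cosθ₁) = pE(cosθ₁ − cosθ₂).
W = (1.47×10⁻⁹)(2700)·(cos38° − cos105°) = (3.969×10⁻⁶)·(+1.0468) = 4.155×10⁻⁶ J.

W ≈ 4.15×10⁻⁶ J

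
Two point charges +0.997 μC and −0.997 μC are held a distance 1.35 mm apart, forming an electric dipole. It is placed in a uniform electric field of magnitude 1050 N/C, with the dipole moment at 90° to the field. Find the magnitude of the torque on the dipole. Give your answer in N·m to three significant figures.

Dipole moment p = qd = (9.97×10⁻⁷ C)(0.00135 m) = 1.346×10⁻⁹ C·m.
Torque on an electric dipole: τ = pE sinθ.
τ = (1.346×10⁻⁹)(1050)·sin90° = 1.413×10⁻⁶ N·m.

τ ≈ 1.41×10⁻⁶ N·m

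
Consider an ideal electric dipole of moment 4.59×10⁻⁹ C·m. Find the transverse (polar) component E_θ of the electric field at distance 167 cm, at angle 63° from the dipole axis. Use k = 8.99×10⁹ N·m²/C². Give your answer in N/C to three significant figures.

For a dipole, E_θ = (kp sinθ)/r³.
kp/r³ = (8.99×10⁹)(4.59×10⁻⁹)/(1.67)³ = 8.860 N/C.
E_θ = 8.860·sin63° = 7.894 N/C.

E_θ ≈ 7.89 N/C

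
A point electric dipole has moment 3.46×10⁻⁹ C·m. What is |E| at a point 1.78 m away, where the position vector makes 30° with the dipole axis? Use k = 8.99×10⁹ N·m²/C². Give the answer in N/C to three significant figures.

At angle θ the dipole field magnitude is E = (kp/r³)·√(1 + 3cos²θ).
kp/r³ = (8.99×10⁹)(3.46×10⁻⁹) / (1.78)³ = 5.515 N/C.
√(1 + 3cos²30°) = √(1 + 3·0.7500) = √3.2500 ≈ 1.8028.
E ≈ 5.515 × 1.803 = 9.943 N/C.

E ≈ 9.94 N/C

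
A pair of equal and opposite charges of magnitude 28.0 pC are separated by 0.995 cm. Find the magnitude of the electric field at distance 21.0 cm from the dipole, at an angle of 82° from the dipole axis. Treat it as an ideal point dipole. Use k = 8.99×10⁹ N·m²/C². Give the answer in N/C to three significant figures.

Dipole moment p = qd = (2.80×10⁻¹¹ C)(0.00995 m) = 2.786×10⁻¹³ C·m.
At angle θ the dipole field magnitude is E = (kp/r³)·√(1 + 3cos²θ).
kp/r³ = (8.99×10⁹)(2.786×10⁻¹³) / (0.210)³ = 0.2704 N/C.
√(1 + 3cos²82°) = √(1 + 3·0.0194) = √1.0581 ≈ 1.0286.
E ≈ 0.2704 × 1.029 = 0.2782 N/C.

E ≈ 0.278 N/C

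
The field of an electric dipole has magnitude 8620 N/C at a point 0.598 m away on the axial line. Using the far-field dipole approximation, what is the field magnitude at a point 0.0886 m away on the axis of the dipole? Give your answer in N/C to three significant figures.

E ≈ 2.65×10⁶ N/C

Dipole fields scale as 1/r³ in the far field; the geometry is the same at both points.
E₂ = E₁ · (r₁/r₂)³ = 8620 · (0.598/0.0886)³.
(r₁/r₂)³ = (6.749)³ = 307.5.
E₂ ≈ 2.650×10⁶ N/C.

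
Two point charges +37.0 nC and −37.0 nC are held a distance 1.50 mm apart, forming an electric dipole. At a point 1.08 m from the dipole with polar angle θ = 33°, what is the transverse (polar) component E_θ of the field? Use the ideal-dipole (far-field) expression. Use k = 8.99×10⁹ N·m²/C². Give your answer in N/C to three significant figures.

E_θ ≈ 0.216 N/C

Dipole moment p = qd = (3.70×10⁻⁸ C)(0.00150 m) = 5.55×10⁻¹¹ C·m.
For a dipole, E_θ = (kp sinθ)/r³.
kp/r³ = (8.99×10⁹)(5.55×10⁻¹¹)/(1.08)³ = 0.3961 N/C.
E_θ = 0.3961·sin33° = 0.2157 N/C.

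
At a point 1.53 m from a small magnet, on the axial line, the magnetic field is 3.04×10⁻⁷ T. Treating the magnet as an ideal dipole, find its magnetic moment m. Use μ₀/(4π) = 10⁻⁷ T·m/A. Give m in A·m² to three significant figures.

On axis B = (μ₀/4π)·2m/r³, so m = Br³·4π/(μ₀·2).
m = (3.04×10⁻⁷)·(1.53)³ / (2·10⁻⁷) = 5.444 A·m².

m ≈ 5.44 A·m²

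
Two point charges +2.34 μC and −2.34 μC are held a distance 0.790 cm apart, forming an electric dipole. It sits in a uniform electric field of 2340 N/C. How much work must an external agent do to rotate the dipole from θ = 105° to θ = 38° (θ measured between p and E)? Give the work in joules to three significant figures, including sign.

Dipole moment p = qd = (2.34×10⁻⁶ C)(0.00790 m) = 1.849×10⁻⁸ C·m.
W_ext = ΔU = U(θ₂) − U(θ₁) = −pE cosθ₂ − (−pE cosθ₁) = pE(cosθ₁ − cosθ₂).
W = (1.849×10⁻⁸)(2340)·(cos105° − cos38°) = (4.327×10⁻⁵)·(-1.0468) = -4.529×10⁻⁵ J.

W ≈ -4.53×10⁻⁵ J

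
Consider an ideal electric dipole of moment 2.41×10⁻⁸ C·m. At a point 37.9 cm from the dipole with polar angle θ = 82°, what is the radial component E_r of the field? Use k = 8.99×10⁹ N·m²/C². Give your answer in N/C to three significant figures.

For a dipole, E_r = (2kp cosθ)/r³.
kp/r³ = (8.99×10⁹)(2.41×10⁻⁸)/(0.379)³ = 3980 N/C.
E_r = 2·3980·cos82° = 1108 N/C.

E_r ≈ 1110 N/C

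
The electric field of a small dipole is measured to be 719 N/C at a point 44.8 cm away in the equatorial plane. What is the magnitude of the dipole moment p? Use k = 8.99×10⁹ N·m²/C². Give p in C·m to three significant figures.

p ≈ 7.19×10⁻⁹ C·m

In the equatorial plane E = kp/r³, so p = Er³/(k).
p = (719)·(0.448)³ / (8.99×10⁹) = 7.191×10⁻⁹ C·m.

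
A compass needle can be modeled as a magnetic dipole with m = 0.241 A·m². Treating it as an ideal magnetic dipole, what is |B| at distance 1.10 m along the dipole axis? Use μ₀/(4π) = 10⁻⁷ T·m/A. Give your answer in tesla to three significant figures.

B ≈ 3.62×10⁻⁸ T

On axis B = (μ₀/4π)·2m/r³.
B = 2·(10⁻⁷)·(0.241) / (1.10)³ = 3.621×10⁻⁸ T.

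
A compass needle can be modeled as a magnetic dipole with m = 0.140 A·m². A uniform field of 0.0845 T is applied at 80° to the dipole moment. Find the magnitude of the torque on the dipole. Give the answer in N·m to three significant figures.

Torque on a magnetic dipole: τ = mB sinθ.
τ = (0.140)(0.0845)·sin80° = 0.01165 N·m.

τ ≈ 0.0117 N·m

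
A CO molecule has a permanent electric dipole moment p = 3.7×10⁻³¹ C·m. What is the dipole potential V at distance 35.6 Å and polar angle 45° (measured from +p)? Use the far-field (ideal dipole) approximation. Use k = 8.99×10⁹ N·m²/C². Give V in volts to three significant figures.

The dipole potential is V = kp cosθ / r².
V = (8.99×10⁹)(3.70×10⁻³¹)·cos45° / (3.56×10⁻⁹)² = 1.856×10⁻⁴ V.

V ≈ 1.86×10⁻⁴ V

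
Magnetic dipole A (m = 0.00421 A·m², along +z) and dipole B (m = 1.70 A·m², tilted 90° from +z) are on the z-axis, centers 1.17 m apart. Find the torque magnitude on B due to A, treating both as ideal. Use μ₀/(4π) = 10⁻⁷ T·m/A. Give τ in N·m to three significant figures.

Dipole B is on the axis of dipole A, so B₁ there is axial: B₁ = (μ₀/4π)·2m₁/r³ along +z.
B₁ = 2(10⁻⁷)(0.00421)/(1.17)³ = 5.257×10⁻¹⁰ T.
τ = m₂ B₁ sinθ.
τ = (1.70)(5.257×10⁻¹⁰)·sin90° = 8.937×10⁻¹⁰ N·m.

τ ≈ 8.94×10⁻¹⁰ N·m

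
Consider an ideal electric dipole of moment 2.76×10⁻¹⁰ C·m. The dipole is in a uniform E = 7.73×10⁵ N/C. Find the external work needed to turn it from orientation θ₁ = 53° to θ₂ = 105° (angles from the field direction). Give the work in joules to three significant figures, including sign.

W_ext = ΔU = U(θ₂) − U(θ₁) = −pE cosθ₂ − (−pE cosθ₁) = pE(cosθ₁ − cosθ₂).
W = (2.76×10⁻¹⁰)(7.73×10⁵)·(cos53° − cos105°) = (2.133×10⁻⁴)·(+0.8606) = 1.836×10⁻⁴ J.

W ≈ 1.84×10⁻⁴ J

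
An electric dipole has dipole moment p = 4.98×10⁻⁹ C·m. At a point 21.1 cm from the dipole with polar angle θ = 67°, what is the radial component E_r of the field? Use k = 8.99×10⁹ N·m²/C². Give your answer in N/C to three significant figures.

For a dipole, E_r = (2kp cosθ)/r³.
kp/r³ = (8.99×10⁹)(4.98×10⁻⁹)/(0.211)³ = 4766 N/C.
E_r = 2·4766·cos67° = 3724 N/C.

E_r ≈ 3720 N/C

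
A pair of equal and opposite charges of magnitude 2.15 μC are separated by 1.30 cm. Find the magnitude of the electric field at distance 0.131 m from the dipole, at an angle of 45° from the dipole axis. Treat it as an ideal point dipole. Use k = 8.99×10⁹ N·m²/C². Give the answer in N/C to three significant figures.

Dipole moment p = qd = (2.15×10⁻⁶ C)(0.0130 m) = 2.795×10⁻⁸ C·m.
At angle θ the dipole field magnitude is E = (kp/r³)·√(1 + 3cos²θ).
kp/r³ = (8.99×10⁹)(2.795×10⁻⁸) / (0.131)³ = 1.118×10⁵ N/C.
√(1 + 3cos²45°) = √(1 + 3·0.5000) = √2.5000 ≈ 1.5811.
E ≈ 1.118×10⁵ × 1.581 = 1.767×10⁵ N/C.

E ≈ 1.77×10⁵ N/C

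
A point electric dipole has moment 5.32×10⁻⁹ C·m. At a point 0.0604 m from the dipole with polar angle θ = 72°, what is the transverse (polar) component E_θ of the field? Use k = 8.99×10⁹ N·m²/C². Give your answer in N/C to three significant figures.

E_θ ≈ 2.06×10⁵ N/C

For a dipole, E_θ = (kp sinθ)/r³.
kp/r³ = (8.99×10⁹)(5.32×10⁻⁹)/(0.0604)³ = 2.171×10⁵ N/C.
E_θ = 2.171×10⁵·sin72° = 2.064×10⁵ N/C.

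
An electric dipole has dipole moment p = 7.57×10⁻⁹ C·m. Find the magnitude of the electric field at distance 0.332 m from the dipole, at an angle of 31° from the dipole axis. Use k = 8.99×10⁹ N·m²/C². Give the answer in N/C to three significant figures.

At angle θ the dipole field magnitude is E = (kp/r³)·√(1 + 3cos²θ).
kp/r³ = (8.99×10⁹)(7.57×10⁻⁹) / (0.332)³ = 1860 N/C.
√(1 + 3cos²31°) = √(1 + 3·0.7347) = √3.2042 ≈ 1.7900.
E ≈ 1860 × 1.790 = 3329 N/C.

E ≈ 3330 N/C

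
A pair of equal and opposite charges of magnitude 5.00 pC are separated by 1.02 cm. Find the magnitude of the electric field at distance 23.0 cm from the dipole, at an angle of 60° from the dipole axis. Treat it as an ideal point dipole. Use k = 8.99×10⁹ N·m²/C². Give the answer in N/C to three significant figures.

E ≈ 0.0499 N/C

Dipole moment p = qd = (5.00×10⁻¹² C)(0.0102 m) = 5.10×10⁻¹⁴ C·m.
At angle θ the dipole field magnitude is E = (kp/r³)·√(1 + 3cos²θ).
kp/r³ = (8.99×10⁹)(5.10×10⁻¹⁴) / (0.230)³ = 0.03768 N/C.
√(1 + 3cos²60°) = √(1 + 3·0.2500) = √1.7500 ≈ 1.3229.
E ≈ 0.03768 × 1.323 = 0.04985 N/C.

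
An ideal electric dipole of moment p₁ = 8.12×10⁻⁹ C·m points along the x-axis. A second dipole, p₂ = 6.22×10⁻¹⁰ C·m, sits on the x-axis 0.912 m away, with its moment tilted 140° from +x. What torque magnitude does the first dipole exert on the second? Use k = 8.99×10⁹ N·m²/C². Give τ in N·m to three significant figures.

The second dipole sits on the axis of the first, so the field there is axial: E₁ = 2kp₁/r³ along +x.
E₁ = 2(8.99×10⁹)(8.12×10⁻⁹)/(0.912)³ = 192.5 N/C.
Torque on the second dipole: τ = p₂ E₁ sinθ.
τ = (6.22×10⁻¹⁰)(192.5)·sin140° = 7.695×10⁻⁸ N·m.

τ ≈ 7.70×10⁻⁸ N·m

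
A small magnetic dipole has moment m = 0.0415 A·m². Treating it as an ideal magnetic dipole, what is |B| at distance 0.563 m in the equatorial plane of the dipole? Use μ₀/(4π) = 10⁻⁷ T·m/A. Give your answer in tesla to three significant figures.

B ≈ 2.33×10⁻⁸ T

In the equatorial plane B = (μ₀/4π)·m/r³ (half the axial value).
B = (10⁻⁷)·(0.0415) / (0.563)³ = 2.326×10⁻⁸ T.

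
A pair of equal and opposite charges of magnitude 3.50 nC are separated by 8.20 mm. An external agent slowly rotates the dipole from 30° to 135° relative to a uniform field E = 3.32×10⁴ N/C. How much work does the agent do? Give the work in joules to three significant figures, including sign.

W ≈ 1.50×10⁻⁶ J

Dipole moment p = qd = (3.50×10⁻⁹ C)(0.00820 m) = 2.87×10⁻¹¹ C·m.
W_ext = ΔU = U(θ₂) − U(θ₁) = −pE cosθ₂ − (−pE cosθ₁) = pE(cosθ₁ − cosθ₂).
W = (2.87×10⁻¹¹)(3.32×10⁴)·(cos30° − cos135°) = (9.528×10⁻⁷)·(+1.5731) = 1.499×10⁻⁶ J.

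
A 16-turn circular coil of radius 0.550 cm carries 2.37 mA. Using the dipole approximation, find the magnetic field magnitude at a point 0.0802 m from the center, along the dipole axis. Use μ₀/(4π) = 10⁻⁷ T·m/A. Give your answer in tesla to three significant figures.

B ≈ 1.40×10⁻⁹ T

m = NIA = NIπa² = 16·(0.00237)·π·(0.00550)² = 3.604×10⁻⁶ A·m².
On axis B = (μ₀/4π)·2m/r³.
B = 2·(10⁻⁷)·(3.604×10⁻⁶) / (0.0802)³ = 1.397×10⁻⁹ T.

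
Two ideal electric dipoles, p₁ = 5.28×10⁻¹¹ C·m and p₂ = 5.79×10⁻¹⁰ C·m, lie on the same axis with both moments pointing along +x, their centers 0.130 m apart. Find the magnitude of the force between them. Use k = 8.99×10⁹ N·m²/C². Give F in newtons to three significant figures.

On-axis field of dipole 1 at distance r: E = 2kp₁/r³. Force on dipole 2 is F = p₂·dE/dr (gradient along axis).
dE/dr = −6kp₁/r⁴, so |F| = 6kp₁p₂/r⁴ (attractive for aligned moments).
F = 6(8.99×10⁹)(5.28×10⁻¹¹)(5.79×10⁻¹⁰)/(0.130)⁴ = 5.774×10⁻⁶ N.

F ≈ 5.77×10⁻⁶ N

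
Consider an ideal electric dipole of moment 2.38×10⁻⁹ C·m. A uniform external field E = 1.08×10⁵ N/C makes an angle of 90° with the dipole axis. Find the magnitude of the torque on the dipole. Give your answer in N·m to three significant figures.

τ ≈ 2.57×10⁻⁴ N·m

Torque on an electric dipole: τ = pE sinθ.
τ = (2.38×10⁻⁹)(1.08×10⁵)·sin90° = 2.570×10⁻⁴ N·m.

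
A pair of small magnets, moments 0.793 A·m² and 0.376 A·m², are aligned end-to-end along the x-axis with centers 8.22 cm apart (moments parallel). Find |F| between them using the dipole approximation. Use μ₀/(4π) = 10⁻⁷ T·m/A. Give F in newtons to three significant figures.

F ≈ 0.00392 N

On-axis B of dipole 1: B = (μ₀/4π)·2m₁/r³. Force on dipole 2: F = m₂·dB/dr.
dB/dr = −(μ₀/4π)·6m₁/r⁴, so |F| = (μ₀/4π)·6m₁m₂/r⁴.
F = 6(10⁻⁷)(0.793)(0.376)/(0.0822)⁴ = 0.003919 N.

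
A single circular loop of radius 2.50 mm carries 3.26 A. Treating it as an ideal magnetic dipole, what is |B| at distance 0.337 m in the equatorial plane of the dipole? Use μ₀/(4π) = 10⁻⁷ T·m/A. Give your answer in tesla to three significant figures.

Magnetic moment m = IA = Iπa² = (3.26)·π·(0.00250)² = 6.401×10⁻⁵ A·m².
In the equatorial plane B = (μ₀/4π)·m/r³ (half the axial value).
B = (10⁻⁷)·(6.401×10⁻⁵) / (0.337)³ = 1.672×10⁻¹⁰ T.

B ≈ 1.67×10⁻¹⁰ T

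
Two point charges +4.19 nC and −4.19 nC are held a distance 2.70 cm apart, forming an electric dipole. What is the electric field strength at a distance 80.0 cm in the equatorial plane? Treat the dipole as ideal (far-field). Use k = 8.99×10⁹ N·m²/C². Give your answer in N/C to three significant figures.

E ≈ 1.99 N/C

Dipole moment p = qd = (4.19×10⁻⁹ C)(0.0270 m) = 1.131×10⁻¹⁰ C·m.
In the equatorial plane E = kp/r³.
E = (8.99×10⁹)(1.131×10⁻¹⁰) / (0.800)³ = 1.986 N/C.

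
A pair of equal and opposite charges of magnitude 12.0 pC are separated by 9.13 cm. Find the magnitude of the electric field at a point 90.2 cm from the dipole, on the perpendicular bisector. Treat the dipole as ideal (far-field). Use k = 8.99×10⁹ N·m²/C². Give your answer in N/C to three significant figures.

Dipole moment p = qd = (1.20×10⁻¹¹ C)(0.0913 m) = 1.096×10⁻¹² C·m.
On the perpendicular bisector E = kp/r³ (half the axial value at the same distance).
E = (8.99×10⁹)(1.096×10⁻¹²) / (0.902)³ = 0.01343 N/C.

E ≈ 0.0134 N/C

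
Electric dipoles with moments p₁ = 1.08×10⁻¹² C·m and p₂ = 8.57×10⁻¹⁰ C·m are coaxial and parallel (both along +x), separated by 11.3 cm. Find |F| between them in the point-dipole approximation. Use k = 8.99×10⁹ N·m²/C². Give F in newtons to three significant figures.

On-axis field of dipole 1 at distance r: E = 2kp₁/r³. Force on dipole 2 is F = p₂·dE/dr (gradient along axis).
dE/dr = −6kp₁/r⁴, so |F| = 6kp₁p₂/r⁴ (attractive for aligned moments).
F = 6(8.99×10⁹)(1.08×10⁻¹²)(8.57×10⁻¹⁰)/(0.113)⁴ = 3.062×10⁻⁷ N.

F ≈ 3.06×10⁻⁷ N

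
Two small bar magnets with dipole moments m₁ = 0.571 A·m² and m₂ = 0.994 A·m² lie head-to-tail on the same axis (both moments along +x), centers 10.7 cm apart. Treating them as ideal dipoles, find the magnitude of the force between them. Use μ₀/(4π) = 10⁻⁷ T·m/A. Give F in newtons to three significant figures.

On-axis B of dipole 1: B = (μ₀/4π)·2m₁/r³. Force on dipole 2: F = m₂·dB/dr.
dB/dr = −(μ₀/4π)·6m₁/r⁴, so |F| = (μ₀/4π)·6m₁m₂/r⁴.
F = 6(10⁻⁷)(0.571)(0.994)/(0.107)⁴ = 0.002598 N.

F ≈ 0.00260 N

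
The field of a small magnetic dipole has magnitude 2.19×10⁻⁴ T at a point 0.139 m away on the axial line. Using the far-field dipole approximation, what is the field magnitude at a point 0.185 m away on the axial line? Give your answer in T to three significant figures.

Dipole fields scale as 1/r³ in the far field; the geometry is the same at both points.
B₂ = B₁ · (r₁/r₂)³ = 2.19×10⁻⁴ · (0.139/0.185)³.
(r₁/r₂)³ = (0.7514)³ = 0.4242.
B₂ ≈ 9.289×10⁻⁵ T.

B ≈ 9.29×10⁻⁵ T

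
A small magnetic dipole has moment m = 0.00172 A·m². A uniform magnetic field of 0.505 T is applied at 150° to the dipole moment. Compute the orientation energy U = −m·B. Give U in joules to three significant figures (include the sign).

U ≈ 7.52×10⁻⁴ J

U = −m·B = −mB cosθ.
U = −(0.00172)(0.505)·cos150° = 7.522×10⁻⁴ J.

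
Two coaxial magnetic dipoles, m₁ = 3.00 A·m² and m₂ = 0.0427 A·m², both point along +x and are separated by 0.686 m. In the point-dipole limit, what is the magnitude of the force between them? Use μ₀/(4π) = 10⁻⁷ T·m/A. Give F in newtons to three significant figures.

F ≈ 3.47×10⁻⁷ N

On-axis B of dipole 1: B = (μ₀/4π)·2m₁/r³. Force on dipole 2: F = m₂·dB/dr.
dB/dr = −(μ₀/4π)·6m₁/r⁴, so |F| = (μ₀/4π)·6m₁m₂/r⁴.
F = 6(10⁻⁷)(3.00)(0.0427)/(0.686)⁴ = 3.471×10⁻⁷ N.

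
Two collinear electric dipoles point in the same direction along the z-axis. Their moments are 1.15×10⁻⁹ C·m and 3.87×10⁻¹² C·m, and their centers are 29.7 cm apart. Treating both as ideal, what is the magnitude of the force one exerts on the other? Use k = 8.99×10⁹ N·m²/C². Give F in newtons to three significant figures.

F ≈ 3.09×10⁻⁸ N

On-axis field of dipole 1 at distance r: E = 2kp₁/r³. Force on dipole 2 is F = p₂·dE/dr (gradient along axis).
dE/dr = −6kp₁/r⁴, so |F| = 6kp₁p₂/r⁴ (attractive for aligned moments).
F = 6(8.99×10⁹)(1.15×10⁻⁹)(3.87×10⁻¹²)/(0.297)⁴ = 3.085×10⁻⁸ N.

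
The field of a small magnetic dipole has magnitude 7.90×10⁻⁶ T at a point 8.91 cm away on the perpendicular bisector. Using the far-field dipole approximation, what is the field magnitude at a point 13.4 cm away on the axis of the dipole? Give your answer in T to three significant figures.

Dipole fields scale as 1/r³ in the far field.
The axial field is twice the equatorial field at the same r, so the geometry factor is 2/1.
B₂ = B₁ · (2/1) · (r₁/r₂)³ = 7.90×10⁻⁶ · 2 · (8.91/13.4)³.
(r₁/r₂)³ = (0.6649)³ = 0.294.
B₂ ≈ 4.645×10⁻⁶ T.

B ≈ 4.64×10⁻⁶ T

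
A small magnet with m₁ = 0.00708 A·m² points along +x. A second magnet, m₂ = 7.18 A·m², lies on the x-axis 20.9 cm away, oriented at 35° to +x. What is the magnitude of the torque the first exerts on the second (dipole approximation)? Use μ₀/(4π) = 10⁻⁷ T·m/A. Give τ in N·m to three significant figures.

Dipole B is on the axis of dipole A, so B₁ there is axial: B₁ = (μ₀/4π)·2m₁/r³ along +x.
B₁ = 2(10⁻⁷)(0.00708)/(0.209)³ = 1.551×10⁻⁷ T.
τ = m₂ B₁ sinθ.
τ = (7.18)(1.551×10⁻⁷)·sin35° = 6.388×10⁻⁷ N·m.

τ ≈ 6.39×10⁻⁷ N·m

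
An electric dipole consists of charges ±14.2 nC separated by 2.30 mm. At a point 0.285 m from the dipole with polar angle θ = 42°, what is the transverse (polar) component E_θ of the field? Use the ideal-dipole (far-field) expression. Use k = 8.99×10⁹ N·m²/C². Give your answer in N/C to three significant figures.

E_θ ≈ 8.49 N/C

Dipole moment p = qd = (1.42×10⁻⁸ C)(0.00230 m) = 3.266×10⁻¹¹ C·m.
For a dipole, E_θ = (kp sinθ)/r³.
kp/r³ = (8.99×10⁹)(3.266×10⁻¹¹)/(0.285)³ = 12.68 N/C.
E_θ = 12.68·sin42° = 8.487 N/C.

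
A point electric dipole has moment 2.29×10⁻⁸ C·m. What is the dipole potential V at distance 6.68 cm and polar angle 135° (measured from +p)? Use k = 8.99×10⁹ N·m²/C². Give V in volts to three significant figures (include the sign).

The dipole potential is V = kp cosθ / r².
V = (8.99×10⁹)(2.29×10⁻⁸)·cos135° / (0.0668)² = -3.262×10⁴ V.

V ≈ -3.26×10⁴ V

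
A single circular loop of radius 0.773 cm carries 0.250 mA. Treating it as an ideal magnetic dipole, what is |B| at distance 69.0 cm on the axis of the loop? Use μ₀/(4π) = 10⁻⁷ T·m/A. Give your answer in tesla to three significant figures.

Magnetic moment m = IA = Iπa² = (2.50×10⁻⁴)·π·(0.00773)² = 4.693×10⁻⁸ A·m².
On axis B = (μ₀/4π)·2m/r³.
B = 2·(10⁻⁷)·(4.693×10⁻⁸) / (0.690)³ = 2.857×10⁻¹⁴ T.

B ≈ 2.86×10⁻¹⁴ T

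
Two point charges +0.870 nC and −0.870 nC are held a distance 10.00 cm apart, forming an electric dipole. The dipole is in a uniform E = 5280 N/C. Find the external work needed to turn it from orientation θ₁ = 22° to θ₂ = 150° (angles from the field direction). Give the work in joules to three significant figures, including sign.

W ≈ 8.24×10⁻⁷ J

Dipole moment p = qd = (8.70×10⁻¹⁰ C)(0.100 m) = 8.70×10⁻¹¹ C·m.
W_ext = ΔU = U(θ₂) − U(θ₁) = −pE cosθ₂ − (−pE cosθ₁) = pE(cosθ₁ − cosθ₂).
W = (8.70×10⁻¹¹)(5280)·(cos22° − cos150°) = (4.594×10⁻⁷)·(+1.7932) = 8.237×10⁻⁷ J.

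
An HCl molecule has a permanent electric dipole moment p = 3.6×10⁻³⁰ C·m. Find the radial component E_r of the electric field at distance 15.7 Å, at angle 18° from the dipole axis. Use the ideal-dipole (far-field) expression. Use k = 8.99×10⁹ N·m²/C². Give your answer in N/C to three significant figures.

For a dipole, E_r = (2kp cosθ)/r³.
kp/r³ = (8.99×10⁹)(3.60×10⁻³⁰)/(1.57×10⁻⁹)³ = 8.363×10⁶ N/C.
E_r = 2·8.363×10⁶·cos18° = 1.591×10⁷ N/C.

E_r ≈ 1.59×10⁷ N/C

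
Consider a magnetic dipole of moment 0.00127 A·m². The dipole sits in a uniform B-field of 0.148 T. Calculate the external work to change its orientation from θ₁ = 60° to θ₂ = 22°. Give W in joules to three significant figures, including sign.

W_ext = ΔU = −mB cosθ₂ + mB cosθ₁ = mB(cosθ₁ − cosθ₂).
W = (0.00127)(0.148)·(cos60° − cos22°) = (1.880×10⁻⁴)·(-0.4272) = -8.029×10⁻⁵ J.

W ≈ -8.03×10⁻⁵ J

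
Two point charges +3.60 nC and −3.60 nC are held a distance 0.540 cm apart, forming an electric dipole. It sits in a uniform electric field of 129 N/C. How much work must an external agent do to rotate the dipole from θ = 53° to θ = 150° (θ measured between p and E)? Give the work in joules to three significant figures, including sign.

Dipole moment p = qd = (3.60×10⁻⁹ C)(0.00540 m) = 1.944×10⁻¹¹ C·m.
W_ext = ΔU = U(θ₂) − U(θ₁) = −pE cosθ₂ − (−pE cosθ₁) = pE(cosθ₁ − cosθ₂).
W = (1.944×10⁻¹¹)(129)·(cos53° − cos150°) = (2.508×10⁻⁹)·(+1.4678) = 3.681×10⁻⁹ J.

W ≈ 3.68×10⁻⁹ J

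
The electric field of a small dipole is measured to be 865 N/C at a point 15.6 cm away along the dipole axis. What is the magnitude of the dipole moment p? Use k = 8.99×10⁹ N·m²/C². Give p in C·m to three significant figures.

p ≈ 1.83×10⁻¹⁰ C·m

On axis E = 2kp/r³, so p = Er³/(2k).
p = (865)·(0.156)³ / (2·8.99×10⁹) = 1.826×10⁻¹⁰ C·m.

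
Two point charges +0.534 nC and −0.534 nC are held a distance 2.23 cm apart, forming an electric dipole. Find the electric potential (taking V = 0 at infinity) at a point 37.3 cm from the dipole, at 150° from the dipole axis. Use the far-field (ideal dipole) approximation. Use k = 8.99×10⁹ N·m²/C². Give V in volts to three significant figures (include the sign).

Dipole moment p = qd = (5.34×10⁻¹⁰ C)(0.0223 m) = 1.191×10⁻¹¹ C·m.
The dipole potential is V = kp cosθ / r².
V = (8.99×10⁹)(1.191×10⁻¹¹)·cos150° / (0.373)² = -0.6665 V.

V ≈ -0.666 V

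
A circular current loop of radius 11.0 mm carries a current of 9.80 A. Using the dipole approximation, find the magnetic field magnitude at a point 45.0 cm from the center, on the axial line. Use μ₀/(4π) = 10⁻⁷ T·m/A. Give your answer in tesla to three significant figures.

Magnetic moment m = IA = Iπa² = (9.80)·π·(0.0110)² = 0.003725 A·m².
On axis B = (μ₀/4π)·2m/r³.
B = 2·(10⁻⁷)·(0.003725) / (0.450)³ = 8.176×10⁻⁹ T.

B ≈ 8.18×10⁻⁹ T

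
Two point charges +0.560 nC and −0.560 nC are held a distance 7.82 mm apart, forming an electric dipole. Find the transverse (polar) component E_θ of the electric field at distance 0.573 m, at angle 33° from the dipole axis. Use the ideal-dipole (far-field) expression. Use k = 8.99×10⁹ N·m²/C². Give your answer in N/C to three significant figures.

Dipole moment p = qd = (5.60×10⁻¹⁰ C)(0.00782 m) = 4.379×10⁻¹² C·m.
For a dipole, E_θ = (kp sinθ)/r³.
kp/r³ = (8.99×10⁹)(4.379×10⁻¹²)/(0.573)³ = 0.2093 N/C.
E_θ = 0.2093·sin33° = 0.1140 N/C.

E_θ ≈ 0.114 N/C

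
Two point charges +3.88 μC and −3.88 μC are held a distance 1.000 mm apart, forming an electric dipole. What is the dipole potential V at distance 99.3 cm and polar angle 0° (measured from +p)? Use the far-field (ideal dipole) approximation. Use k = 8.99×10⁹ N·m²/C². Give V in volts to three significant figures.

V ≈ 35.4 V

Dipole moment p = qd = (3.88×10⁻⁶ C)(0.00100 m) = 3.88×10⁻⁹ C·m.
The dipole potential is V = kp cosθ / r².
V = (8.99×10⁹)(3.88×10⁻⁹)·cos0° / (0.993)² = 35.37 V.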